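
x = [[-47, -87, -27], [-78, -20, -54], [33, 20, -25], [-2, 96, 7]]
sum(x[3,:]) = 101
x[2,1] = 20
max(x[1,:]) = -20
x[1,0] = -78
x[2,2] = -25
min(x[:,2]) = -54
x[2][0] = 33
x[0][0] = -47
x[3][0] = -2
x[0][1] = -87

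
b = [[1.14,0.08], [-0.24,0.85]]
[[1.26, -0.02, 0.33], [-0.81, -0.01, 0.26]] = b @ [[1.15,-0.02,0.26], [-0.63,-0.02,0.38]]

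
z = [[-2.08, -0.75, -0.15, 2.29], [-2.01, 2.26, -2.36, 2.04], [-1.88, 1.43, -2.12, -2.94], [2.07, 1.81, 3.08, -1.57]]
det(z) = -110.872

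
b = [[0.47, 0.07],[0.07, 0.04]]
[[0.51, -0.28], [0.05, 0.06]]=b @ [[1.19,  -1.11], [-0.71,  3.49]]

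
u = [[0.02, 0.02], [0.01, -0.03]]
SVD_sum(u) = [[0.0, 0.02], [-0.0, -0.03]] + [[0.02, -0.00], [0.01, -0.0]]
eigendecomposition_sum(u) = [[0.02, 0.01], [0.0, 0.00]] + [[-0.0, 0.01], [0.01, -0.03]]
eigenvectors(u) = [[0.98, -0.35],[0.18, 0.94]]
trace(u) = -0.01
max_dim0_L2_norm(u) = 0.04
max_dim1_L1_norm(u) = 0.04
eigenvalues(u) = [0.02, -0.03]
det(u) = -0.00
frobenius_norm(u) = 0.04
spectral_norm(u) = 0.04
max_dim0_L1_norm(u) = 0.05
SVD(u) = [[-0.62,0.79], [0.79,0.62]] @ diag([0.03622582728609198, 0.022083691662361026]) @ [[-0.12, -0.99], [0.99, -0.12]]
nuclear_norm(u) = 0.06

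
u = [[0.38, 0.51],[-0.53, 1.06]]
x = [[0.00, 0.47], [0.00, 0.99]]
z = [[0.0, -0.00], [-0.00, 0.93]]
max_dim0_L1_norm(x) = 1.46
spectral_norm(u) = 1.23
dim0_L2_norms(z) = [0.0, 0.93]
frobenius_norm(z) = 0.93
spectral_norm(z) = 0.93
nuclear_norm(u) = 1.78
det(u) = 0.67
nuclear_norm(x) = 1.10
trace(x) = 0.99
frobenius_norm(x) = 1.10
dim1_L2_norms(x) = [0.47, 0.99]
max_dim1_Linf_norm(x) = 0.99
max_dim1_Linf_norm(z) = 0.93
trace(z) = 0.93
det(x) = 0.00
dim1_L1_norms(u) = [0.89, 1.59]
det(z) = 0.00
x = u @ z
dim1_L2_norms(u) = [0.64, 1.19]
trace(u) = 1.44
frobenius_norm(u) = 1.34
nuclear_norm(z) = 0.93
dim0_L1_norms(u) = [0.91, 1.57]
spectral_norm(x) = 1.10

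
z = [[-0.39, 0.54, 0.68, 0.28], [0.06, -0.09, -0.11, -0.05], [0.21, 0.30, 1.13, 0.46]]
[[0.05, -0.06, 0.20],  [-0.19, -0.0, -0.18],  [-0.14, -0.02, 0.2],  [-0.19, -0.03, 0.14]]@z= [[0.02, 0.09, 0.27, 0.11],[0.04, -0.16, -0.33, -0.14],[0.10, -0.01, 0.13, 0.05],[0.10, -0.06, 0.03, 0.01]]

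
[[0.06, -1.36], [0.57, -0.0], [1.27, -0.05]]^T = [[0.06, 0.57, 1.27], [-1.36, -0.00, -0.05]]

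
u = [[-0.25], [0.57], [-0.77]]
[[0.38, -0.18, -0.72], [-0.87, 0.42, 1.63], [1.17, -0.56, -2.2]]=u@[[-1.52, 0.73, 2.86]]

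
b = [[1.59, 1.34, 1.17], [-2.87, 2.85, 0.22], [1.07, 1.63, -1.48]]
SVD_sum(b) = [[0.06,  -0.07,  -0.0],[-2.75,  2.97,  0.03],[-0.31,  0.34,  0.00]] + [[1.43, 1.33, -0.18], [-0.14, -0.13, 0.02], [1.48, 1.37, -0.19]] + [[0.1,0.08,1.35], [0.01,0.01,0.18], [-0.09,-0.08,-1.29]]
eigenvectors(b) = [[0.11-0.56j,  (0.11+0.56j),  -0.24+0.00j], [(0.75+0j),  (0.75-0j),  -0.18+0.00j], [(0.2-0.26j),  (0.2+0.26j),  (0.95+0j)]]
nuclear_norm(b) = 8.78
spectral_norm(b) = 4.07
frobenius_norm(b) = 5.30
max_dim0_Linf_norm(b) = 2.87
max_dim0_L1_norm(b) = 5.82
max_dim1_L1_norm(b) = 5.94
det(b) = -21.69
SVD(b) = [[-0.02,  -0.69,  -0.72], [0.99,  0.07,  -0.09], [0.11,  -0.72,  0.69]] @ diag([4.069470057568988, 2.8218892750878886, 1.8891676393833878]) @ [[-0.68, 0.73, 0.01], [-0.73, -0.68, 0.09], [-0.07, -0.06, -1.00]]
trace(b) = 2.96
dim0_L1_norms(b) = [5.53, 5.82, 2.87]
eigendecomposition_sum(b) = [[0.90+1.21j,0.72-0.99j,0.36+0.11j], [(-1.36+1.46j),1.46+0.69j,(-0.06+0.5j)], [0.13+0.86j,(0.63-0.31j),0.15+0.16j]] + [[(0.9-1.21j), 0.72+0.99j, 0.36-0.11j], [-1.36-1.46j, (1.46-0.69j), -0.06-0.50j], [0.13-0.86j, 0.63+0.31j, (0.15-0.16j)]] + [[(-0.2+0j), (-0.09-0j), (0.45+0j)], [(-0.16+0j), -0.07-0.00j, (0.34+0j)], [0.81-0.00j, (0.37+0j), -1.78-0.00j]]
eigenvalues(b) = [(2.51+2.06j), (2.51-2.06j), (-2.06+0j)]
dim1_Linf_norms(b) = [1.59, 2.87, 1.63]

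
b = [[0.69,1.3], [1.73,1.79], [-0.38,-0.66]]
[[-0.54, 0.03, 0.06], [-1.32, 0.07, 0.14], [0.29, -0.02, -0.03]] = b @ [[-0.74, 0.04, 0.08], [-0.02, 0.00, 0.0]]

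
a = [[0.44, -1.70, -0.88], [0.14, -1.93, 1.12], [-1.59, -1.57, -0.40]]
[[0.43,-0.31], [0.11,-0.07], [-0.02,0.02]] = a @ [[0.18, -0.13], [-0.13, 0.09], [-0.15, 0.11]]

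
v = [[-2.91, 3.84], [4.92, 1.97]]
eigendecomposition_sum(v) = [[-4.06,2.1], [2.69,-1.39]] + [[1.15,1.74], [2.23,3.36]]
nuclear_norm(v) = 10.03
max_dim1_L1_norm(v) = 6.89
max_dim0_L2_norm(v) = 5.72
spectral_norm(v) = 5.73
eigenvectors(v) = [[-0.83, -0.46], [0.55, -0.89]]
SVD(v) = [[-0.57, 0.82], [0.82, 0.57]] @ diag([5.729672061544618, 4.2978899552169825]) @ [[0.99, -0.10], [0.1, 0.99]]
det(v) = -24.63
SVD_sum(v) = [[-3.28, 0.34], [4.66, -0.49]] + [[0.37, 3.5], [0.26, 2.46]]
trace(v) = -0.94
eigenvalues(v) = [-5.45, 4.51]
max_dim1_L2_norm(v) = 5.3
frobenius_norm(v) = 7.16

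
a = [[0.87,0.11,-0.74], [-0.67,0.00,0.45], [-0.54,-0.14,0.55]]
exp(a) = [[2.73,0.27,-1.54],[-1.32,0.89,1.05],[-1.07,-0.25,2.05]]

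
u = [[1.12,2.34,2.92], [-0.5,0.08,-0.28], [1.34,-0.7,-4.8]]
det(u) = -6.435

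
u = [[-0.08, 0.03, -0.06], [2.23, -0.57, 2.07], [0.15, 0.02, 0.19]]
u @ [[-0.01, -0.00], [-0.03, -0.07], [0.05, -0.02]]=[[-0.0, -0.0],  [0.1, -0.00],  [0.01, -0.01]]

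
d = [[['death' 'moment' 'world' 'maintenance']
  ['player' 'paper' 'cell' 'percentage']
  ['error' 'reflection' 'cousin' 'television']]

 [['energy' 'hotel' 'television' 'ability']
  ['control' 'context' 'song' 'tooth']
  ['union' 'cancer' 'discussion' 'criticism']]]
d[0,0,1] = 'moment'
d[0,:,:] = [['death', 'moment', 'world', 'maintenance'], ['player', 'paper', 'cell', 'percentage'], ['error', 'reflection', 'cousin', 'television']]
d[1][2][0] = 'union'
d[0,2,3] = 'television'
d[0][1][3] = 'percentage'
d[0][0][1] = 'moment'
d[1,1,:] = ['control', 'context', 'song', 'tooth']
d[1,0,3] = 'ability'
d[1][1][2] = 'song'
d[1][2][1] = 'cancer'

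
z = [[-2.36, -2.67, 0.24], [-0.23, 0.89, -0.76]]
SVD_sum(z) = [[-2.25, -2.74, 0.36], [0.39, 0.47, -0.06]] + [[-0.11, 0.07, -0.12], [-0.62, 0.42, -0.7]]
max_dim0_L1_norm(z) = 3.56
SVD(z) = [[-0.99, 0.17], [0.17, 0.99]] @ diag([3.619943530967453, 1.0366816447718588]) @ [[0.63, 0.77, -0.1], [-0.61, 0.41, -0.68]]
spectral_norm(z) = 3.62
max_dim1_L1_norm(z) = 5.27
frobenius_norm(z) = 3.77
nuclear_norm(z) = 4.66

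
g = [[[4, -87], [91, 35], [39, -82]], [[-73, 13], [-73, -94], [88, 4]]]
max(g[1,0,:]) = 13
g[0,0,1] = -87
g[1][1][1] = -94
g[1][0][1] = 13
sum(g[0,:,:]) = 0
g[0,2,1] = -82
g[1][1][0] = -73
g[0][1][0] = 91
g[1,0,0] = -73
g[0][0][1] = -87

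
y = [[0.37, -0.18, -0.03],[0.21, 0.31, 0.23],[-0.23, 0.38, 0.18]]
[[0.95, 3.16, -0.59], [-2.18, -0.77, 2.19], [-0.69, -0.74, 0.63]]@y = [[1.15, 0.58, 0.59], [-1.47, 0.99, 0.28], [-0.56, 0.13, -0.04]]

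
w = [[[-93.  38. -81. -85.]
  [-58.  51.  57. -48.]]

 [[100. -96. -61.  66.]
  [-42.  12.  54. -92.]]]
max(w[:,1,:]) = 57.0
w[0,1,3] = -48.0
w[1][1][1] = 12.0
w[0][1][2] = 57.0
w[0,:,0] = [-93.0, -58.0]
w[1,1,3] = -92.0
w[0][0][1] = 38.0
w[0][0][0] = -93.0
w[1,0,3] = 66.0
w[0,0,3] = -85.0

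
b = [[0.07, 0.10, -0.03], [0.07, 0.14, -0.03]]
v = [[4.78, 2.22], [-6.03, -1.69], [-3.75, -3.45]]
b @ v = [[-0.16, 0.09], [-0.4, 0.02]]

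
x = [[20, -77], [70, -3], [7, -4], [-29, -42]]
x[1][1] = -3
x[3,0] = -29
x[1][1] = -3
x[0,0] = 20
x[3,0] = -29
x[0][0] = 20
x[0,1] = -77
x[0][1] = -77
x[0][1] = -77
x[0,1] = -77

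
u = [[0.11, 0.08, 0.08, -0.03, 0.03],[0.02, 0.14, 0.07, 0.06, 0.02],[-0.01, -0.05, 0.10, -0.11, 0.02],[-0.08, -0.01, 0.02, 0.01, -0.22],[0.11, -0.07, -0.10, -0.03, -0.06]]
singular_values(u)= [0.26, 0.21, 0.17, 0.15, 0.0]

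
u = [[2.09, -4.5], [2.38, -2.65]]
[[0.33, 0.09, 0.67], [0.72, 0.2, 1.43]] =u @[[0.46, 0.13, 0.90], [0.14, 0.04, 0.27]]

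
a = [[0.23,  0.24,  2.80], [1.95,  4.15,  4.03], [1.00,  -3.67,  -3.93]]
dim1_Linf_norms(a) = [2.8, 4.15, 3.93]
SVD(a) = [[-0.28, -0.22, -0.94], [-0.72, 0.69, 0.05], [0.64, 0.69, -0.35]] @ diag([8.240486930742913, 2.0768317704949255, 1.706266374666693]) @ [[-0.10, -0.65, -0.75], [0.96, 0.14, -0.25], [-0.27, 0.74, -0.61]]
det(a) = -29.20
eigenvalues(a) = [(1.94+2.19j), (1.94-2.19j), (-3.42+0j)]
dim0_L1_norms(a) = [3.18, 8.06, 10.76]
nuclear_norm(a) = 12.02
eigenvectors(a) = [[(0.04-0.41j), 0.04+0.41j, (-0.58+0j)], [-0.78+0.00j, -0.78-0.00j, -0.26+0.00j], [(0.41-0.22j), 0.41+0.22j, 0.77+0.00j]]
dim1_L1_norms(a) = [3.27, 10.13, 8.6]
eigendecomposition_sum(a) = [[0.67+0.72j, -0.40+0.94j, (0.37+0.85j)],  [(1.23-1.38j), 1.84+0.59j, (1.54-0.83j)],  [-0.25+1.08j, -1.14+0.21j, -0.58+0.88j]] + [[0.67-0.72j,(-0.4-0.94j),0.37-0.85j],[1.23+1.38j,(1.84-0.59j),1.54+0.83j],[-0.25-1.08j,-1.14-0.21j,-0.58-0.88j]] + [[-1.12-0.00j,1.04+0.00j,(2.07-0j)],[(-0.51-0j),(0.47+0j),(0.95-0j)],[(1.5+0j),(-1.39-0j),(-2.78+0j)]]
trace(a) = 0.45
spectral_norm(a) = 8.24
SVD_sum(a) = [[0.23, 1.49, 1.71], [0.6, 3.88, 4.45], [-0.53, -3.43, -3.93]] + [[-0.44, -0.06, 0.12], [1.38, 0.21, -0.36], [1.37, 0.2, -0.36]] + [[0.44, -1.19, 0.98], [-0.02, 0.06, -0.05], [0.16, -0.44, 0.36]]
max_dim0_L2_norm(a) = 6.29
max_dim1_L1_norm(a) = 10.13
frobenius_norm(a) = 8.67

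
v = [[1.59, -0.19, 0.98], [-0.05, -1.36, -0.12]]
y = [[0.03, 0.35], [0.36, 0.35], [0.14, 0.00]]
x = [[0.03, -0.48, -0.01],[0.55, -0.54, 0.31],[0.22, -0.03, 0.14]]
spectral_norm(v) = 1.88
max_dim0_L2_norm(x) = 0.72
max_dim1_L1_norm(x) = 1.4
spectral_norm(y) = 0.58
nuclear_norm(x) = 1.30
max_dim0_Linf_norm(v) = 1.59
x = y @ v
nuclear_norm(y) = 0.82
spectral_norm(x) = 0.92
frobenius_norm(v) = 2.32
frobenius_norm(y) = 0.63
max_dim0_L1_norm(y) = 0.7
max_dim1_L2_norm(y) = 0.5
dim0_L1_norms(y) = [0.53, 0.7]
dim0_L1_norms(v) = [1.64, 1.55, 1.1]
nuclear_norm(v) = 3.24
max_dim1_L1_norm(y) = 0.71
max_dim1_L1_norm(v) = 2.76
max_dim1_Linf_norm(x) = 0.55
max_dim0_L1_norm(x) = 1.05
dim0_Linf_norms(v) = [1.59, 1.36, 0.98]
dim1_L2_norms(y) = [0.35, 0.5, 0.14]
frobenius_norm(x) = 1.00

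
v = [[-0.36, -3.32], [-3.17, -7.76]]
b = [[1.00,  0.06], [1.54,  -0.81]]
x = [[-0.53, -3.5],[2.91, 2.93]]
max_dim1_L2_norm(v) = 8.38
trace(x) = 2.40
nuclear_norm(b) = 2.42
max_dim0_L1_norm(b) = 2.54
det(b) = -0.90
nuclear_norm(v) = 9.84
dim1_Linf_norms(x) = [3.5, 2.93]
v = b @ x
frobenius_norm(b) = 2.01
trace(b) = 0.19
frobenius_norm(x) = 5.44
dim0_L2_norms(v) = [3.19, 8.44]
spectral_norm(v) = 8.98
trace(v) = -8.12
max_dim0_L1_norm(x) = 6.43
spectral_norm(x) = 5.18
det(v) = -7.73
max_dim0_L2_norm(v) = 8.44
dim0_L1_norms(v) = [3.53, 11.08]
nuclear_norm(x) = 6.84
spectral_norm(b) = 1.95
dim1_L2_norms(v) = [3.34, 8.38]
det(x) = 8.63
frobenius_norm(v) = 9.02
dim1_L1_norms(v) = [3.68, 10.93]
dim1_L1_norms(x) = [4.03, 5.84]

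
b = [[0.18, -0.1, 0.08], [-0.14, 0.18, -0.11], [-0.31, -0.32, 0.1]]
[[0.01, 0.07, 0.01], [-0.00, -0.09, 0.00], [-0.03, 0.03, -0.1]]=b @ [[0.09,0.22,0.19], [-0.04,-0.29,0.06], [-0.14,0.04,-0.18]]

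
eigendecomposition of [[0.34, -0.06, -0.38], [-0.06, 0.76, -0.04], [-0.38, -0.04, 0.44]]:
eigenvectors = [[-0.75, -0.58, -0.32], [-0.09, 0.58, -0.81], [-0.66, 0.58, 0.49]]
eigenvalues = [0.0, 0.78, 0.76]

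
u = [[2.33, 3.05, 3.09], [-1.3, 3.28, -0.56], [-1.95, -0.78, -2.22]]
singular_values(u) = [5.77, 3.63, 0.03]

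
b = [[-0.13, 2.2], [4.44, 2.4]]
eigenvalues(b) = [-2.24, 4.51]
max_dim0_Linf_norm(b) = 4.44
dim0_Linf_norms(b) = [4.44, 2.4]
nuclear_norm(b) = 7.11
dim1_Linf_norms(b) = [2.2, 4.44]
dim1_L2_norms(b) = [2.2, 5.05]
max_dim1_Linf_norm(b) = 4.44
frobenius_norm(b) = 5.51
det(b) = -10.08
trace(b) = 2.27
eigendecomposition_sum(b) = [[-1.54, 0.73], [1.47, -0.70]] + [[1.41,1.47],[2.97,3.10]]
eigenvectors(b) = [[-0.72, -0.43], [0.69, -0.90]]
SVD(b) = [[0.21,  0.98], [0.98,  -0.21]] @ diag([5.147394444466297, 1.9582723082037168]) @ [[0.84, 0.55], [-0.55, 0.84]]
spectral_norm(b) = 5.15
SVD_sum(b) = [[0.92, 0.60], [4.21, 2.75]] + [[-1.05,1.60], [0.23,-0.35]]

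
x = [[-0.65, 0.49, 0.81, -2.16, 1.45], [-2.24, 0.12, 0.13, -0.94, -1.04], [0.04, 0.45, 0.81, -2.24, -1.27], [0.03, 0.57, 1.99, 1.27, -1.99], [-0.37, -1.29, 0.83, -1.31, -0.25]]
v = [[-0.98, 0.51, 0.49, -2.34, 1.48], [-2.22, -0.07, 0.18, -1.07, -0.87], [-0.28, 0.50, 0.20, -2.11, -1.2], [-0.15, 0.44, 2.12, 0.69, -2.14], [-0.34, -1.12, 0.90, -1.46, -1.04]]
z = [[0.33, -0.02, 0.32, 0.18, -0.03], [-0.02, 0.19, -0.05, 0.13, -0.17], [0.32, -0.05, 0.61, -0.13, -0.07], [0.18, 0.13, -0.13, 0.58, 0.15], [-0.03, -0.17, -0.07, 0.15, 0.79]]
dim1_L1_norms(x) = [5.56, 4.47, 4.81, 5.85, 4.05]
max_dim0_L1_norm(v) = 7.67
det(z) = 0.00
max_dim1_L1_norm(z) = 1.21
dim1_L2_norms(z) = [0.49, 0.29, 0.71, 0.65, 0.83]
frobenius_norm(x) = 6.06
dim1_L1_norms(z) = [0.88, 0.56, 1.18, 1.17, 1.21]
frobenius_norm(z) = 1.39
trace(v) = -1.20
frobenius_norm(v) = 6.12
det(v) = 50.38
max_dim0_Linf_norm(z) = 0.79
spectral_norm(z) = 0.93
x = v + z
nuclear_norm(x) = 12.47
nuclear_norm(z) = 2.50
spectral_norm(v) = 4.20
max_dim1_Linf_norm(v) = 2.34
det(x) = 61.23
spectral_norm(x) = 4.01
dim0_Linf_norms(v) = [2.22, 1.12, 2.12, 2.34, 2.14]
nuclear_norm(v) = 12.31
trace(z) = 2.50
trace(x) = 1.30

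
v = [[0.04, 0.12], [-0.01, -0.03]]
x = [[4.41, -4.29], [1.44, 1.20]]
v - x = [[-4.37, 4.41], [-1.45, -1.23]]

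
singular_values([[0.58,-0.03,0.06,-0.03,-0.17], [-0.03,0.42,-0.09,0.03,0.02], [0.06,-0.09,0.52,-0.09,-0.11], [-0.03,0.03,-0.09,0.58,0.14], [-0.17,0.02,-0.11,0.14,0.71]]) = [0.95, 0.56, 0.51, 0.43, 0.36]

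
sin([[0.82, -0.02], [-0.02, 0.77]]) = [[0.73,-0.01],  [-0.01,0.70]]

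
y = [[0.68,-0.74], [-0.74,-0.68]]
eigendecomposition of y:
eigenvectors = [[0.92, 0.40], [-0.40, 0.92]]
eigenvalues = [1.0, -1.0]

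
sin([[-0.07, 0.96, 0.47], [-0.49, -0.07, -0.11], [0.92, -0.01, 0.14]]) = [[-0.07, 0.96, 0.47], [-0.49, -0.07, -0.11], [0.92, -0.01, 0.14]]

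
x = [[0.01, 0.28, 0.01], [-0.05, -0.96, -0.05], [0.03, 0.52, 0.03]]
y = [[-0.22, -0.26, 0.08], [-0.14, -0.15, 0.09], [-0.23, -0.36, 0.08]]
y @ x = [[0.01,0.23,0.01],[0.01,0.15,0.01],[0.02,0.32,0.02]]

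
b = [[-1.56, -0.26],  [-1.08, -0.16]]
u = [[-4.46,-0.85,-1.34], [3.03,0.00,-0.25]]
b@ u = [[6.17, 1.33, 2.16], [4.33, 0.92, 1.49]]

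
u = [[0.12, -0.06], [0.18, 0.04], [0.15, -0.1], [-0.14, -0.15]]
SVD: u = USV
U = [[-0.38, 0.38], [-0.61, -0.1], [-0.46, 0.61], [0.52, 0.69]]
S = [0.3, 0.19]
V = [[-0.99, -0.11], [0.11, -0.99]]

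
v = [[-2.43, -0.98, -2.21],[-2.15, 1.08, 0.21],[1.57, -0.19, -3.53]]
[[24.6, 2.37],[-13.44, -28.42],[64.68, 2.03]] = v@[[4.66, 4.28], [-0.01, -18.24], [-16.25, 2.31]]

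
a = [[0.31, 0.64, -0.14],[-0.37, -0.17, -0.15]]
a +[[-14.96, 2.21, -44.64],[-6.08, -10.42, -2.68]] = [[-14.65,2.85,-44.78], [-6.45,-10.59,-2.83]]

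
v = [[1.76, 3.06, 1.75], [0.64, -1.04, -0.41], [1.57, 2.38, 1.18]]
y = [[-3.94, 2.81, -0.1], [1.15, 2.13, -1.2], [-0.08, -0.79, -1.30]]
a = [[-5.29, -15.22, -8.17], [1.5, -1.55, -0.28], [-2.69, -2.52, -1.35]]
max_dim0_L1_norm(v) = 6.48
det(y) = 19.19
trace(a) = -8.19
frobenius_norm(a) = 18.62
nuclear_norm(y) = 9.02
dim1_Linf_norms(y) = [3.94, 2.13, 1.3]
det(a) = 15.33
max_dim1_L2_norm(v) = 3.94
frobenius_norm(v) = 5.17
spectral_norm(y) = 4.87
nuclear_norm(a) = 21.33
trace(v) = 1.90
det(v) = 0.80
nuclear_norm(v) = 6.29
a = y @ v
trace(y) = -3.11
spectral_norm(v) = 5.05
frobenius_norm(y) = 5.75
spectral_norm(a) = 18.43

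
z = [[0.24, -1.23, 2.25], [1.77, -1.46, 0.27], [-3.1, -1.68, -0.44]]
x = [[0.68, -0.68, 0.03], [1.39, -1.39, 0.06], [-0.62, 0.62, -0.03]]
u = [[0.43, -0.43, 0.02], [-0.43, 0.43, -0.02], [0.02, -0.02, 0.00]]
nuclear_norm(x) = 2.36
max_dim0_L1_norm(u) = 0.88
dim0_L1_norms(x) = [2.69, 2.69, 0.12]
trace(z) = -1.66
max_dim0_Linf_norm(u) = 0.43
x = z @ u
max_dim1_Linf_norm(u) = 0.43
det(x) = -0.00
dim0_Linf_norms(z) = [3.1, 1.68, 2.25]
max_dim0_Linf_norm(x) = 1.39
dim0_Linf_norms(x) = [1.39, 1.39, 0.06]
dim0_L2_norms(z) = [3.58, 2.54, 2.31]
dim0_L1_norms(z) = [5.11, 4.37, 2.96]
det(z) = -16.54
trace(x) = -0.74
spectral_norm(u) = 0.86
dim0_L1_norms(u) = [0.88, 0.88, 0.04]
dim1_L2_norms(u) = [0.61, 0.61, 0.03]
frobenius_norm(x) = 2.36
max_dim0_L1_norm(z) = 5.11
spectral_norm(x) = 2.36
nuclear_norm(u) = 0.86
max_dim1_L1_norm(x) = 2.84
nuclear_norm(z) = 8.15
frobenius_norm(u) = 0.86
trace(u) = 0.86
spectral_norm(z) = 3.72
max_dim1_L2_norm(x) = 1.97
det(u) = 0.00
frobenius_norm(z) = 4.96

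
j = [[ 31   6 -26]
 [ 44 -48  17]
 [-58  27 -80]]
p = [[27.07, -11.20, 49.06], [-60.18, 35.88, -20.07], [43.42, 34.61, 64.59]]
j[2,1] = 27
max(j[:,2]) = 17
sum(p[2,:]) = 142.62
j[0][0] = 31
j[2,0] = -58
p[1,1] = 35.88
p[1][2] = -20.07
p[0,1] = -11.2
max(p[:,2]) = 64.59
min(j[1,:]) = -48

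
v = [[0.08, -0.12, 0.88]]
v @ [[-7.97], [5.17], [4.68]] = [[2.86]]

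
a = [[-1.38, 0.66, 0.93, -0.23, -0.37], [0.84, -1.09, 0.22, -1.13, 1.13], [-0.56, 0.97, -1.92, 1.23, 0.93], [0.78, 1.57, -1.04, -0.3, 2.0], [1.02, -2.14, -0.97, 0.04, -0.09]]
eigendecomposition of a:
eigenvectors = [[0.03+0.18j, 0.03-0.18j, 0.15+0.00j, -0.13-0.50j, (-0.13+0.5j)], [(-0.12-0.36j), (-0.12+0.36j), (-0.15+0j), (-0.04-0.19j), (-0.04+0.19j)], [(-0.44+0.21j), -0.44-0.21j, 0.59+0.00j, 0.63+0.00j, (0.63-0j)], [(-0.64+0j), -0.64-0.00j, 0.69+0.00j, (0.19+0.07j), 0.19-0.07j], [(0.15-0.39j), 0.15+0.39j, 0.36+0.00j, 0.31+0.40j, 0.31-0.40j]]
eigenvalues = [(-1.2+2.22j), (-1.2-2.22j), (-0.31+0j), (-1.04+0.89j), (-1.04-0.89j)]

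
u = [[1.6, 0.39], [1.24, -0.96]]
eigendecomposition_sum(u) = [[1.67,0.24], [0.76,0.11]] + [[-0.07, 0.15], [0.48, -1.07]]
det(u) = -2.02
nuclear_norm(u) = 3.03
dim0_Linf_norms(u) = [1.6, 0.96]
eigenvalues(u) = [1.78, -1.14]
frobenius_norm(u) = 2.27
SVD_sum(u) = [[1.48, -0.27], [1.37, -0.25]] + [[0.12,0.66], [-0.13,-0.71]]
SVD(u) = [[-0.73, -0.68],[-0.68, 0.73]] @ diag([2.0494412187395317, 0.9854393390419438]) @ [[-0.98, 0.18], [-0.18, -0.98]]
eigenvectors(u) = [[0.91,-0.14], [0.41,0.99]]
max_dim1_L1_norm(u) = 2.2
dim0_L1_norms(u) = [2.84, 1.35]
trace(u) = 0.64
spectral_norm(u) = 2.05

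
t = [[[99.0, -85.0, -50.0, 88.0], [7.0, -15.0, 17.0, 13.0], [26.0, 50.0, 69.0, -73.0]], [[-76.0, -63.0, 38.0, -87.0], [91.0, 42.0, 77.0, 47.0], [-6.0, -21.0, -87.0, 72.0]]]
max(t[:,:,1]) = 50.0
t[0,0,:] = [99.0, -85.0, -50.0, 88.0]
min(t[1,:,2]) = -87.0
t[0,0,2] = -50.0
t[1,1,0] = 91.0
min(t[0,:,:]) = -85.0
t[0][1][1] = -15.0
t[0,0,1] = -85.0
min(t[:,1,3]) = 13.0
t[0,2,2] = 69.0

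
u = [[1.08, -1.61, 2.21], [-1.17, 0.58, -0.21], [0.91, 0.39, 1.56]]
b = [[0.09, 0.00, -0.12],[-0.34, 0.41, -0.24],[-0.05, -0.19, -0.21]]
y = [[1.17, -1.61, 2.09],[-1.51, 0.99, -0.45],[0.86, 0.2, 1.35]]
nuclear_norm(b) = 1.01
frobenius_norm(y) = 3.79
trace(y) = 3.51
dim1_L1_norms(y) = [4.87, 2.95, 2.41]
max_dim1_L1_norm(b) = 0.99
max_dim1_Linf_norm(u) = 2.21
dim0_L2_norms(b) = [0.36, 0.45, 0.34]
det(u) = -3.74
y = b + u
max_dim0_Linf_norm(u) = 2.21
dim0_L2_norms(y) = [2.09, 1.9, 2.53]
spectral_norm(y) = 3.52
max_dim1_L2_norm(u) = 2.94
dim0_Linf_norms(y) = [1.51, 1.61, 2.09]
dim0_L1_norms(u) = [3.16, 2.58, 3.98]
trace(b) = 0.29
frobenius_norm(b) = 0.67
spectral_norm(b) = 0.58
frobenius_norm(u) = 3.72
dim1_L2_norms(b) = [0.15, 0.58, 0.29]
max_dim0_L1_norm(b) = 0.6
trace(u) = 3.22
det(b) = -0.02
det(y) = -3.40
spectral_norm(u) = 3.39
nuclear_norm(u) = 5.51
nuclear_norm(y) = 5.50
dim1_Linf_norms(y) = [2.09, 1.51, 1.35]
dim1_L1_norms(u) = [4.9, 1.96, 2.86]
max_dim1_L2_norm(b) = 0.58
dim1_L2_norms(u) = [2.94, 1.32, 1.85]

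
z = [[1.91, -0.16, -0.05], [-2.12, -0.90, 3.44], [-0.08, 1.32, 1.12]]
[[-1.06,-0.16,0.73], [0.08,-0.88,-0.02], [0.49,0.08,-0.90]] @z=[[-1.74, 1.28, 0.32],[2.02, 0.75, -3.05],[0.84, -1.34, -0.76]]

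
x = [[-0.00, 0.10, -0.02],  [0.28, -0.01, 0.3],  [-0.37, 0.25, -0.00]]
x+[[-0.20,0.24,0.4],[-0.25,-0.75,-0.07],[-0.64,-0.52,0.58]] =[[-0.2,0.34,0.38], [0.03,-0.76,0.23], [-1.01,-0.27,0.58]]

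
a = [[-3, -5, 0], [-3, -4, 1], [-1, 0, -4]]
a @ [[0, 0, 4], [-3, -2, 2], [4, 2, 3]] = [[15, 10, -22], [16, 10, -17], [-16, -8, -16]]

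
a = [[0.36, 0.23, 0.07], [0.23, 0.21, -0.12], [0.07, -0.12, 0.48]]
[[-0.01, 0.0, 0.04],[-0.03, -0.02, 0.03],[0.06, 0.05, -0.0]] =a@[[0.01,-0.04,0.05], [-0.09,0.03,0.11], [0.11,0.11,0.02]]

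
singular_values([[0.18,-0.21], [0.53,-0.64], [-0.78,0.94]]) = [1.5, 0.0]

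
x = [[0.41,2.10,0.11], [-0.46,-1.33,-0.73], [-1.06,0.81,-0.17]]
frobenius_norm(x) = 2.99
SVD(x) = [[-0.8,-0.04,0.6],[0.56,0.34,0.76],[-0.24,0.94,-0.25]] @ diag([2.664276518411366, 1.259589839100962, 0.476722215420496]) @ [[-0.12, -0.98, -0.17],[-0.93, 0.18, -0.33],[0.35, 0.12, -0.93]]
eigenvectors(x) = [[(0.67+0j), 0.41-0.41j, 0.41+0.41j], [(0.12+0j), (-0.03+0.5j), (-0.03-0.5j)], [(-0.74+0j), 0.65+0.00j, 0.65-0.00j]]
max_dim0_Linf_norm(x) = 2.1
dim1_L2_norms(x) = [2.14, 1.59, 1.34]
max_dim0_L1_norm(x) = 4.24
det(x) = 1.60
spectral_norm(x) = 2.66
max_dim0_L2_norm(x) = 2.61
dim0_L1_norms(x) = [1.93, 4.24, 1.01]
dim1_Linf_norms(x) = [2.1, 1.33, 1.06]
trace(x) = -1.09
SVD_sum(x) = [[0.26, 2.07, 0.36], [-0.18, -1.45, -0.25], [0.08, 0.62, 0.11]] + [[0.04,-0.01,0.02],[-0.4,0.08,-0.14],[-1.10,0.21,-0.39]] + [[0.10,0.03,-0.27], [0.13,0.04,-0.33], [-0.04,-0.01,0.11]]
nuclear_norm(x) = 4.40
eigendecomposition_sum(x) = [[0.37-0.00j, (0.3+0j), -0.22-0.00j], [(0.06-0j), (0.05+0j), -0.04-0.00j], [-0.41+0.00j, -0.33-0.00j, (0.24+0j)]] + [[0.02+0.43j, (0.9+0.18j), (0.16+0.42j)], [-0.26-0.27j, -0.69+0.40j, (-0.35-0.18j)], [(-0.33+0.36j), (0.57+0.86j), -0.20+0.46j]] + [[(0.02-0.43j), 0.90-0.18j, (0.16-0.42j)],  [-0.26+0.27j, -0.69-0.40j, (-0.35+0.18j)],  [-0.33-0.36j, (0.57-0.86j), (-0.2-0.46j)]]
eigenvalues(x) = [(0.66+0j), (-0.87+1.29j), (-0.87-1.29j)]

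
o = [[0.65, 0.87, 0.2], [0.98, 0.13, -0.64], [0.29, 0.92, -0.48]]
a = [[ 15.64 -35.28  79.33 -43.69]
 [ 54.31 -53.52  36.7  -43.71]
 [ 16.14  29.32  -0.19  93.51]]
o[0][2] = 0.204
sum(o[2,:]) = 0.727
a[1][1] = -53.52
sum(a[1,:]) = -6.219999999999999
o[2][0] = 0.294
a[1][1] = -53.52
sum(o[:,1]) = 1.9180000000000001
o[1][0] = 0.984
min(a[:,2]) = -0.19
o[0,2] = 0.204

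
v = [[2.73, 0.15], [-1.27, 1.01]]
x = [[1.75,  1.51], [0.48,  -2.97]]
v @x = [[4.85, 3.68],[-1.74, -4.92]]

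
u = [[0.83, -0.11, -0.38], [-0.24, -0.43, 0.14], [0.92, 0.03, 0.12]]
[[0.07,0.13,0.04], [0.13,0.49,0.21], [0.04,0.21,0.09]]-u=[[-0.76, 0.24, 0.42],[0.37, 0.92, 0.07],[-0.88, 0.18, -0.03]]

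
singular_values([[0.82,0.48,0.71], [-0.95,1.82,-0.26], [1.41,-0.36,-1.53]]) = [2.44, 1.67, 1.18]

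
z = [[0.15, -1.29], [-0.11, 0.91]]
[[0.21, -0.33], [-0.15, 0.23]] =z @ [[0.09, -0.15], [-0.15, 0.24]]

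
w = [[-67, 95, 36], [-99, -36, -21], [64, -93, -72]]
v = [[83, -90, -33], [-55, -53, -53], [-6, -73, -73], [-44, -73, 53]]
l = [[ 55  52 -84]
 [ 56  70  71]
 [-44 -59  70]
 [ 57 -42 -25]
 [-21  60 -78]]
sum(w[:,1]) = -34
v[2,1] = -73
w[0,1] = 95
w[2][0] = 64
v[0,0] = 83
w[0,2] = 36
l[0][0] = 55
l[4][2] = -78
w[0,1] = 95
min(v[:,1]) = -90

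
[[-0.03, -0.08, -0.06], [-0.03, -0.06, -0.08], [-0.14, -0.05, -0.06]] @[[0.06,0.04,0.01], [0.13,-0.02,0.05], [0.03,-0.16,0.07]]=[[-0.01, 0.01, -0.01], [-0.01, 0.01, -0.01], [-0.02, 0.00, -0.01]]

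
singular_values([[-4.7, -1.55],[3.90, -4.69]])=[6.6, 4.25]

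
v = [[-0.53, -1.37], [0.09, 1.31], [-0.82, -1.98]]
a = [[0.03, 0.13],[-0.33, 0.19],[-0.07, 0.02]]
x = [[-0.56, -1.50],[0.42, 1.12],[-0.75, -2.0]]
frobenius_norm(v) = 2.91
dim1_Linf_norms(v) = [1.37, 1.31, 1.98]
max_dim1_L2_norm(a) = 0.38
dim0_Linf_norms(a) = [0.33, 0.19]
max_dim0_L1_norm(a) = 0.43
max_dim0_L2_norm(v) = 2.74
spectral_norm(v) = 2.89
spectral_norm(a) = 0.39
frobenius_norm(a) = 0.41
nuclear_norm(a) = 0.52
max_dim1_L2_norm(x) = 2.14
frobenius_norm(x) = 2.93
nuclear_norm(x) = 2.93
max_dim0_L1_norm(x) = 4.62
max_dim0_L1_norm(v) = 4.66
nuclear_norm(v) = 3.26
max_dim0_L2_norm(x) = 2.74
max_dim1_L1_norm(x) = 2.75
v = a + x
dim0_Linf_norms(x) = [0.75, 2.0]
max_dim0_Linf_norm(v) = 1.98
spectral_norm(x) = 2.93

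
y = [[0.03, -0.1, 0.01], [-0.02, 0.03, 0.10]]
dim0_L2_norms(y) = [0.04, 0.1, 0.1]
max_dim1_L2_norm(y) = 0.11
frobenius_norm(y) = 0.15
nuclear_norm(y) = 0.21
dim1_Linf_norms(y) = [0.1, 0.1]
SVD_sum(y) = [[0.02, -0.06, -0.05],[-0.03, 0.07, 0.05]] + [[0.01, -0.04, 0.06],[0.01, -0.04, 0.05]]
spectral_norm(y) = 0.12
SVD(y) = [[-0.69, 0.73], [0.73, 0.69]] @ diag([0.11727882728191429, 0.09244282920475184]) @ [[-0.3, 0.77, 0.56], [0.09, -0.56, 0.82]]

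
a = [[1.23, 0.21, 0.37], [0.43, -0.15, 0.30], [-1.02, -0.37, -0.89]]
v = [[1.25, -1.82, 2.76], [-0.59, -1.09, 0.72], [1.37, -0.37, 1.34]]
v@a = [[-2.06, -0.49, -2.54], [-1.93, -0.23, -1.19], [0.16, -0.15, -0.8]]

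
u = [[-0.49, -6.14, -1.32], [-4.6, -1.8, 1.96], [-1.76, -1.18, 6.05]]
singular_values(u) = [7.74, 6.31, 3.04]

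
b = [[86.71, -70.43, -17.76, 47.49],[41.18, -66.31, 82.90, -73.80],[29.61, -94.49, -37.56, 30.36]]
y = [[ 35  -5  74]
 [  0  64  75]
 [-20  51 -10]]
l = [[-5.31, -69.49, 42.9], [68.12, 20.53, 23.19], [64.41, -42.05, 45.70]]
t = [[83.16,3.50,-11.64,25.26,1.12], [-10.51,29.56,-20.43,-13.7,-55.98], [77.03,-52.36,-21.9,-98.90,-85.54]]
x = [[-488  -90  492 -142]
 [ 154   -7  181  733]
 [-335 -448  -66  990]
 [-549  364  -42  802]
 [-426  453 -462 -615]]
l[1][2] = 23.19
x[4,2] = -462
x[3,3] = 802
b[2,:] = [29.61, -94.49, -37.56, 30.36]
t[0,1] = 3.5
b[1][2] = 82.9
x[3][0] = -549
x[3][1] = 364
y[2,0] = -20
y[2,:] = [-20, 51, -10]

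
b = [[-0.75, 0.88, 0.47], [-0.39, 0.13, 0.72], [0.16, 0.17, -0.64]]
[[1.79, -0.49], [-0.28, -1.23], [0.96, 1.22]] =b @ [[0.23, -1.48], [2.62, -0.53], [-0.74, -2.41]]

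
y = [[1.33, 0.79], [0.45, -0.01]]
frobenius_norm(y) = 1.61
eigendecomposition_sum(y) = [[1.36, 0.69],[0.39, 0.2]] + [[-0.03, 0.1],  [0.06, -0.21]]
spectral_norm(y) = 1.59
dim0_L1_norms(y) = [1.78, 0.8]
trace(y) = 1.32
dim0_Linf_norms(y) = [1.33, 0.79]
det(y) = -0.37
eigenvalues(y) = [1.56, -0.24]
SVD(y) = [[-0.97, -0.24],[-0.24, 0.97]] @ diag([1.5943950400296651, 0.231310303118566]) @ [[-0.88,-0.48], [0.48,-0.88]]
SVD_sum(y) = [[1.36,0.74],[0.34,0.19]] + [[-0.03, 0.05], [0.11, -0.2]]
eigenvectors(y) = [[0.96, -0.45], [0.28, 0.89]]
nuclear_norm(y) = 1.83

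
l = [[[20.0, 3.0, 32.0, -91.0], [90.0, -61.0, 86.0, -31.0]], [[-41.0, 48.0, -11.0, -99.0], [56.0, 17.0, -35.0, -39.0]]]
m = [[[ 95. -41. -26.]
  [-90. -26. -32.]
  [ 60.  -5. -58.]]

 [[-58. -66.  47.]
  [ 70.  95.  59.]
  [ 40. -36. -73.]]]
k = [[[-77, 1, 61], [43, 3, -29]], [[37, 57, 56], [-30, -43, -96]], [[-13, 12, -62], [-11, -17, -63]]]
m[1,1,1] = 95.0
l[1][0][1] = 48.0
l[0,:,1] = [3.0, -61.0]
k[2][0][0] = -13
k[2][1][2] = -63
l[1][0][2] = -11.0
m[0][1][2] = -32.0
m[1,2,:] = [40.0, -36.0, -73.0]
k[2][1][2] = -63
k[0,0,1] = 1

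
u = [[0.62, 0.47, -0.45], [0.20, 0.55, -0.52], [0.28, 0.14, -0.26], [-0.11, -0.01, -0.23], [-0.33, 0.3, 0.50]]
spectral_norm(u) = 1.27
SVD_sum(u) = [[0.5, 0.41, -0.59], [0.41, 0.34, -0.49], [0.23, 0.19, -0.27], [0.05, 0.04, -0.06], [-0.22, -0.18, 0.26]] + [[-0.02, 0.07, 0.03], [-0.06, 0.20, 0.09], [0.01, -0.04, -0.02], [0.02, -0.07, -0.03], [-0.13, 0.48, 0.22]] + [[0.14, -0.01, 0.11], [-0.16, 0.01, -0.12], [0.04, -0.0, 0.03], [-0.18, 0.02, -0.14], [0.02, -0.00, 0.02]]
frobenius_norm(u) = 1.45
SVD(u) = [[-0.69, -0.14, -0.50], [-0.57, -0.38, 0.56], [-0.32, 0.08, -0.14], [-0.07, 0.12, 0.64], [0.31, -0.90, -0.08]] @ diag([1.2682739765172137, 0.6041494702388693, 0.35606816496186244]) @ [[-0.57, -0.47, 0.68],  [0.24, -0.88, -0.4],  [-0.78, 0.07, -0.62]]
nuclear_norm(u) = 2.23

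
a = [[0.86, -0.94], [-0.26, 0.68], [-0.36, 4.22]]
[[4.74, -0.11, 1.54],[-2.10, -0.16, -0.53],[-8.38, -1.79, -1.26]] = a @ [[3.69,-0.65,1.62], [-1.67,-0.48,-0.16]]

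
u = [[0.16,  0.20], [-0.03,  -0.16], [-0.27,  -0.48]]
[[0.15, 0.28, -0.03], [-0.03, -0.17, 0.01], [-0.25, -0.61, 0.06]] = u @ [[0.91, 0.50, -0.14], [-0.0, 0.99, -0.04]]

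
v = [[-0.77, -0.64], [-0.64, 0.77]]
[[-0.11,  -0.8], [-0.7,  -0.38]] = v@[[0.53,0.86], [-0.47,0.22]]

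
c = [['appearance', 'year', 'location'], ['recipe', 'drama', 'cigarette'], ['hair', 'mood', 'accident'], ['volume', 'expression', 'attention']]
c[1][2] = 'cigarette'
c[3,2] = 'attention'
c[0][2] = 'location'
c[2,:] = ['hair', 'mood', 'accident']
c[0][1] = 'year'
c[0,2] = 'location'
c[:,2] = ['location', 'cigarette', 'accident', 'attention']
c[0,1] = 'year'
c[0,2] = 'location'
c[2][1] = 'mood'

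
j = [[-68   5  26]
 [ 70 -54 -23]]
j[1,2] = -23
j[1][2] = -23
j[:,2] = [26, -23]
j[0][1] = 5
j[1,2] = -23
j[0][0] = -68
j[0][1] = 5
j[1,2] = -23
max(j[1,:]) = 70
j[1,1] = -54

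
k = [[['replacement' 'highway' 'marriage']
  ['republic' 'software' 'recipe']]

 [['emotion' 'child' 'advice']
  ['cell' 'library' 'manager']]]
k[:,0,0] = ['replacement', 'emotion']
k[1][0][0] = 'emotion'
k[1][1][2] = 'manager'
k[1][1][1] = 'library'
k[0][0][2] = 'marriage'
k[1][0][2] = 'advice'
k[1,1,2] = 'manager'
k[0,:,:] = [['replacement', 'highway', 'marriage'], ['republic', 'software', 'recipe']]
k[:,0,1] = ['highway', 'child']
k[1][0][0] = 'emotion'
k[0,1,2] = 'recipe'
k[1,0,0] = 'emotion'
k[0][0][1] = 'highway'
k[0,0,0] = 'replacement'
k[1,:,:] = [['emotion', 'child', 'advice'], ['cell', 'library', 'manager']]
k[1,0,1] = 'child'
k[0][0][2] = 'marriage'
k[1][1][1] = 'library'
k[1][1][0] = 'cell'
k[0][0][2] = 'marriage'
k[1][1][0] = 'cell'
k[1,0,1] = 'child'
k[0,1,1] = 'software'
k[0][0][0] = 'replacement'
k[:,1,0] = ['republic', 'cell']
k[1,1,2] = 'manager'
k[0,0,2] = 'marriage'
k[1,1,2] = 'manager'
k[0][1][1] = 'software'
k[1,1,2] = 'manager'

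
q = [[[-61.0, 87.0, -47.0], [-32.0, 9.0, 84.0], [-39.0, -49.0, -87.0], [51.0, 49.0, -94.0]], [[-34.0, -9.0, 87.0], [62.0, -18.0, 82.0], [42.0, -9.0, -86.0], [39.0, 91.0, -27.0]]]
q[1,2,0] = 42.0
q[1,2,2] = -86.0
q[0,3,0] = 51.0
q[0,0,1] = 87.0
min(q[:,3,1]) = 49.0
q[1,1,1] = -18.0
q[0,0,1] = 87.0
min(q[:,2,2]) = -87.0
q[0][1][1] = 9.0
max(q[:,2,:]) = 42.0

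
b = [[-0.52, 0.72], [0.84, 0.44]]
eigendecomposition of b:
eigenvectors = [[-0.86,-0.46],  [0.52,-0.89]]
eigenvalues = [-0.95, 0.87]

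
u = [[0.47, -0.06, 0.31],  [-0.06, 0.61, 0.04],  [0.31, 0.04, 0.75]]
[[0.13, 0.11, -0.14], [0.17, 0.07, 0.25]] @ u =[[0.01, 0.05, -0.06], [0.15, 0.04, 0.24]]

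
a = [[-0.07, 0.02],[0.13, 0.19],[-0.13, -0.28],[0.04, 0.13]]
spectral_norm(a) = 0.41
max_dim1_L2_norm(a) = 0.31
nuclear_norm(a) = 0.49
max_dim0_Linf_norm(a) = 0.28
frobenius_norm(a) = 0.41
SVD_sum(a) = [[-0.01, -0.01], [0.11, 0.2], [-0.14, -0.27], [0.06, 0.12]] + [[-0.06,0.03],[0.02,-0.01],[0.01,-0.01],[-0.02,0.01]]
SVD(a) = [[-0.04, -0.88], [0.56, 0.34], [-0.76, 0.17], [0.33, -0.3]] @ diag([0.40676096991852023, 0.08152001809951166]) @ [[0.46, 0.89], [0.89, -0.46]]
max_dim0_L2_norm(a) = 0.36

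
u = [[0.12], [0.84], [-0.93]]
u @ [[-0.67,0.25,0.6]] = [[-0.08, 0.03, 0.07], [-0.56, 0.21, 0.5], [0.62, -0.23, -0.56]]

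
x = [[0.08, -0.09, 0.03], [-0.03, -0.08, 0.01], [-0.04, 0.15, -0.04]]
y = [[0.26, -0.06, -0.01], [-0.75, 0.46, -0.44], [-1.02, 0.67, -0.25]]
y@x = [[0.02, -0.02, 0.01], [-0.06, -0.04, -0.00], [-0.09, 0.0, -0.01]]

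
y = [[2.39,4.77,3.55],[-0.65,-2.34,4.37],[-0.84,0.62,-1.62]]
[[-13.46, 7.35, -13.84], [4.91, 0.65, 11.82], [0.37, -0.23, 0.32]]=y @ [[-1.59, -0.27, -3.94], [-1.92, 1.14, -1.79], [-0.14, 0.72, 1.16]]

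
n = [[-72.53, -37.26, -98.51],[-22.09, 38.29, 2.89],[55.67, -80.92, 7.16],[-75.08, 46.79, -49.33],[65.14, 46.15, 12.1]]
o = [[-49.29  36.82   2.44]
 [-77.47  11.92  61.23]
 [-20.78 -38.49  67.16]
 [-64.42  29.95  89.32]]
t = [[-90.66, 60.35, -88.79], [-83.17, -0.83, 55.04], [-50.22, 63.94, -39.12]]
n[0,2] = -98.51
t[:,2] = [-88.79, 55.04, -39.12]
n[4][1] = 46.15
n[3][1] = 46.79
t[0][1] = 60.35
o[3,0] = -64.42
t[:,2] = [-88.79, 55.04, -39.12]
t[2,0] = -50.22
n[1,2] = 2.89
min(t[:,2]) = -88.79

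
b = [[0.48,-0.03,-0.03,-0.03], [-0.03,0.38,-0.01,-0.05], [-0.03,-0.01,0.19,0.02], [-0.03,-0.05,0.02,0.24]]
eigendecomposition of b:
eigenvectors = [[0.97, -0.17, 0.17, -0.06], [-0.22, -0.92, 0.33, 0.02], [-0.09, 0.10, 0.29, -0.95], [-0.08, 0.34, 0.88, 0.31]]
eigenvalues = [0.49, 0.39, 0.22, 0.18]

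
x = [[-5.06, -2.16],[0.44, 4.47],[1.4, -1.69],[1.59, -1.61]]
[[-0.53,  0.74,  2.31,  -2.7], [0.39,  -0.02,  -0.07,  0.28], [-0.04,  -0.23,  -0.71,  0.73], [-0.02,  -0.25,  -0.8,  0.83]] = x @ [[0.07,-0.15,-0.47,0.53], [0.08,0.01,0.03,0.01]]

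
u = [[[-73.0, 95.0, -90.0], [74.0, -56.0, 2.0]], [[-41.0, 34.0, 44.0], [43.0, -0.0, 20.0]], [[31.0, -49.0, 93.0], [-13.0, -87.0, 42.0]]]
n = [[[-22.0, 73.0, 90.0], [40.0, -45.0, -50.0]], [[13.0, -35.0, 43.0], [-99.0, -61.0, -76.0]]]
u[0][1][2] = 2.0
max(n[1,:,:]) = 43.0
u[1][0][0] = -41.0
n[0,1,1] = -45.0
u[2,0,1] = -49.0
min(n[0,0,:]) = -22.0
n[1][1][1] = -61.0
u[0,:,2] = [-90.0, 2.0]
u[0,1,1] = -56.0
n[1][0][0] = 13.0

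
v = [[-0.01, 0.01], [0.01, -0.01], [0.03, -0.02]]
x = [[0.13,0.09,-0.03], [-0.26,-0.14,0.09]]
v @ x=[[-0.0,-0.00,0.0], [0.00,0.0,-0.00], [0.01,0.01,-0.0]]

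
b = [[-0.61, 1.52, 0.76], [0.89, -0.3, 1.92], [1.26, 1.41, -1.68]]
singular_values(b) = [2.86, 1.87, 1.59]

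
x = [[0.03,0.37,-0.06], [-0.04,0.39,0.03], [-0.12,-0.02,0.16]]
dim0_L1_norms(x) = [0.19, 0.78, 0.25]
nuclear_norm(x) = 0.75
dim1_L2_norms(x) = [0.38, 0.39, 0.2]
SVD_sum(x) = [[-0.00, 0.37, -0.02], [-0.0, 0.39, -0.02], [0.00, -0.03, 0.0]] + [[0.03, -0.0, -0.04], [-0.04, 0.0, 0.05], [-0.12, 0.01, 0.16]] + [[0.0, 0.0, 0.0], [-0.0, -0.0, -0.0], [0.00, 0.00, 0.0]]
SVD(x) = [[0.69, -0.24, 0.68],[0.72, 0.3, -0.63],[-0.05, 0.93, 0.38]] @ diag([0.5386325326088539, 0.21511538726064586, 0.0006041349802442251]) @ [[-0.00, 1.0, -0.05], [-0.6, 0.04, 0.8], [0.80, 0.03, 0.60]]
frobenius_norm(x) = 0.58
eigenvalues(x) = [0j, (0.29+0.05j), (0.29-0.05j)]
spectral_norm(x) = 0.54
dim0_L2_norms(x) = [0.13, 0.54, 0.17]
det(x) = 0.00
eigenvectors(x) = [[-0.80+0.00j, 0.67+0.00j, (0.67-0j)],[-0.04+0.00j, 0.37+0.13j, 0.37-0.13j],[(-0.6+0j), (-0.59+0.22j), (-0.59-0.22j)]]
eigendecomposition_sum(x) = [[0.00-0.00j,(-0+0j),0.00+0.00j], [0.00-0.00j,(-0+0j),0.00+0.00j], [-0j,(-0+0j),0j]] + [[(0.01+0.14j), (0.19-0.47j), (-0.03-0.16j)],[-0.02+0.08j, (0.2-0.23j), (0.01-0.1j)],[-0.06-0.12j, (-0.01+0.47j), (0.08+0.13j)]] + [[0.01-0.14j, 0.19+0.47j, -0.03+0.16j], [(-0.02-0.08j), (0.2+0.23j), (0.01+0.1j)], [-0.06+0.12j, (-0.01-0.47j), (0.08-0.13j)]]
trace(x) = 0.58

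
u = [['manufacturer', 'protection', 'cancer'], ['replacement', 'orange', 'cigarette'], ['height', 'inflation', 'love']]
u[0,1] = 'protection'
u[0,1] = 'protection'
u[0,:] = ['manufacturer', 'protection', 'cancer']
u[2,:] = ['height', 'inflation', 'love']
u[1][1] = 'orange'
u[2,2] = 'love'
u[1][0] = 'replacement'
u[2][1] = 'inflation'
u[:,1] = ['protection', 'orange', 'inflation']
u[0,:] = ['manufacturer', 'protection', 'cancer']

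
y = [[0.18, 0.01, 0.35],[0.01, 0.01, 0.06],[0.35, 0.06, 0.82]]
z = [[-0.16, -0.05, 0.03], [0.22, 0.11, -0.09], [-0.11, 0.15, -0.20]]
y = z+[[0.34, 0.06, 0.32],[-0.21, -0.10, 0.15],[0.46, -0.09, 1.02]]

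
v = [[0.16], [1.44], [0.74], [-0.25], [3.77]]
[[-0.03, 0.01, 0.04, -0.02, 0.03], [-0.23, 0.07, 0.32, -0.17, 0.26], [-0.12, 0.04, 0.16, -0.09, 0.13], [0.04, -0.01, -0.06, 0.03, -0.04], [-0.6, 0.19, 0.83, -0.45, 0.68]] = v @ [[-0.16, 0.05, 0.22, -0.12, 0.18]]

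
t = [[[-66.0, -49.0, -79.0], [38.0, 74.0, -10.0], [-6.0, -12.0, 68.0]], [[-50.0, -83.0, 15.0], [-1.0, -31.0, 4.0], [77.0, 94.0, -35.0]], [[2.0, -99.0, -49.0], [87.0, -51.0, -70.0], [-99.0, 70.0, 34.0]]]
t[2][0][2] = -49.0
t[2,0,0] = 2.0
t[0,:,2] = [-79.0, -10.0, 68.0]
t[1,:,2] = [15.0, 4.0, -35.0]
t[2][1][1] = -51.0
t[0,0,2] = -79.0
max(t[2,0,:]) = 2.0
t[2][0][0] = 2.0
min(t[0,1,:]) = -10.0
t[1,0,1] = -83.0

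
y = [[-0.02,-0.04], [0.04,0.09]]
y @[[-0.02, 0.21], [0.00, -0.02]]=[[0.0, -0.0],[-0.00, 0.01]]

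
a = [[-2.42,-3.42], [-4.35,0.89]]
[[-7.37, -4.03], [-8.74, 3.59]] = a@[[2.14, -0.51], [0.64, 1.54]]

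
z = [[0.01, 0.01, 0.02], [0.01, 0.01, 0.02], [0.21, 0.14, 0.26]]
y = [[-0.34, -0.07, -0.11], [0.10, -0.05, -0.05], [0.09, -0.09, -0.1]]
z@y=[[-0.0, -0.0, -0.00], [-0.0, -0.0, -0.0], [-0.03, -0.05, -0.06]]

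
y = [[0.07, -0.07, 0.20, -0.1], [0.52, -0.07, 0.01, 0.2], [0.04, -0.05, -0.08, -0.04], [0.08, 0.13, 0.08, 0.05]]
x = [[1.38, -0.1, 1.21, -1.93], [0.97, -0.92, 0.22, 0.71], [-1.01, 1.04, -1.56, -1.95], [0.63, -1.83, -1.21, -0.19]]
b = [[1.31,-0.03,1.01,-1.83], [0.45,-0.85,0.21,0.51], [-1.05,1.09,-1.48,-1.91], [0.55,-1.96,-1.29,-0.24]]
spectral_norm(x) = 3.21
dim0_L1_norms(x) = [3.99, 3.89, 4.2, 4.78]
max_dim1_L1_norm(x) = 5.56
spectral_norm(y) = 0.57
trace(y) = -0.03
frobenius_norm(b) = 4.62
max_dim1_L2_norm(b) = 2.85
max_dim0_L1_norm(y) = 0.71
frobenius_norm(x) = 4.80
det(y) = 0.00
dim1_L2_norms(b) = [2.47, 1.11, 2.85, 2.42]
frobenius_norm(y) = 0.65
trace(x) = -1.29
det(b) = 1.00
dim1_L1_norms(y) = [0.44, 0.8, 0.21, 0.34]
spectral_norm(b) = 3.06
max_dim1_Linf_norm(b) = 1.96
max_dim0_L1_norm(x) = 4.78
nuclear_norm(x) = 8.50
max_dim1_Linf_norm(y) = 0.52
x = y + b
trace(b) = -1.26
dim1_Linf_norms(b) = [1.83, 0.85, 1.91, 1.96]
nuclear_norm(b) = 8.00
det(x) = -5.44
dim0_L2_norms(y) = [0.53, 0.17, 0.23, 0.23]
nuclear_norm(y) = 1.05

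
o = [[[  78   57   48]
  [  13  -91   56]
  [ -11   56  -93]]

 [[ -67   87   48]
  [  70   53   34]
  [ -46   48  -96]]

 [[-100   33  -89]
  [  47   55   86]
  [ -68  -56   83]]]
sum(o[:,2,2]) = -106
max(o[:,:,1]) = 87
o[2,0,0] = -100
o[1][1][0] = 70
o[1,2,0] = -46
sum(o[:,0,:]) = 95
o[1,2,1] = 48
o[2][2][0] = -68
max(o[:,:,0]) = 78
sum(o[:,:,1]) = 242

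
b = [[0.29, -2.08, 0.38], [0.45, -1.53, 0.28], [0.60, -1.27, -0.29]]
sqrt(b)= [[1.51+0.19j, (-3.41+0.68j), (0.66-0.79j)],[(0.73+0.07j), (-1.45+0.24j), (0.47-0.28j)],[0.98-0.08j, -2.05-0.31j, (0.56+0.36j)]]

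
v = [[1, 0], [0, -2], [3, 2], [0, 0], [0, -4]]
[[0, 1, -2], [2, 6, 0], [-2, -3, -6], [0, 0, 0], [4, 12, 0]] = v@[[0, 1, -2], [-1, -3, 0]]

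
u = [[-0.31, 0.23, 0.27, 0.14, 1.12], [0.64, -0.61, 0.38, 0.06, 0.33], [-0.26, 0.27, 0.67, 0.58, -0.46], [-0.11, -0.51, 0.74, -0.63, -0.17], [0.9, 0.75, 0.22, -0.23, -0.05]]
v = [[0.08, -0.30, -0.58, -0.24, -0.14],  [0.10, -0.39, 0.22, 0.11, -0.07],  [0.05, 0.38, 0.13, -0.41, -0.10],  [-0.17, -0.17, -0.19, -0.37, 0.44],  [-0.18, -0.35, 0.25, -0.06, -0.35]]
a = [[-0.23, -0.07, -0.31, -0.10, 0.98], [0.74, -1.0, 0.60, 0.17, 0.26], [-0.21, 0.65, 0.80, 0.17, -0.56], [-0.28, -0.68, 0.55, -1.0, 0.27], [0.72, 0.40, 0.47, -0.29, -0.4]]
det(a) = -1.28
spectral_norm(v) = 0.82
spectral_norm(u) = 1.28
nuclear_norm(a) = 5.74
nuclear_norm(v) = 2.84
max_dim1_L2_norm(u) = 1.22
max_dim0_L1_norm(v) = 1.59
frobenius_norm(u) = 2.53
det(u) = -1.52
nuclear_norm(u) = 5.56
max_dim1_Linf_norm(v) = 0.58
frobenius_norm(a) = 2.76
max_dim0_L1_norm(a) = 2.8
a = v + u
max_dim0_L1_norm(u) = 2.37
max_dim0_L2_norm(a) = 1.43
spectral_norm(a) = 1.75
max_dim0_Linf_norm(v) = 0.58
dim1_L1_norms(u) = [2.07, 2.02, 2.24, 2.16, 2.15]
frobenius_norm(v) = 1.36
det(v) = -0.04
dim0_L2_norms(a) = [1.11, 1.43, 1.27, 1.07, 1.25]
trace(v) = -0.90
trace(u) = -0.93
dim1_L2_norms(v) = [0.71, 0.48, 0.58, 0.65, 0.59]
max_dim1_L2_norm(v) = 0.71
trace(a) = -1.83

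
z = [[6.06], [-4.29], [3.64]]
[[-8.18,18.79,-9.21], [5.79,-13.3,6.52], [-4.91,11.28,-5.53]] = z@[[-1.35, 3.10, -1.52]]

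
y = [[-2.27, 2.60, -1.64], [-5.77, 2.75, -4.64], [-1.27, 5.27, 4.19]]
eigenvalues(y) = [(1.43+0j), (1.62+5.09j), (1.62-5.09j)]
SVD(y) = [[0.43, 0.06, 0.9], [0.88, -0.26, -0.40], [0.21, 0.96, -0.17]] @ diag([8.748542920146551, 6.850709210817971, 0.6783657443941675]) @ [[-0.72, 0.53, -0.45], [0.02, 0.66, 0.75], [0.69, 0.53, -0.49]]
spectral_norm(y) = 8.75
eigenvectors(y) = [[0.61+0.00j, (-0.32+0.19j), (-0.32-0.19j)],[(0.48+0j), -0.71+0.00j, (-0.71-0j)],[-0.63+0.00j, (0.23+0.55j), 0.23-0.55j]]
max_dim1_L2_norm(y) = 7.9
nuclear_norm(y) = 16.28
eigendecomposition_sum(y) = [[1.55-0.00j, -0.87-0.00j, -0.54-0.00j],  [(1.2-0j), (-0.68-0j), (-0.42-0j)],  [(-1.58+0j), 0.89+0.00j, (0.56+0j)]] + [[-1.91+0.37j, 1.74+1.16j, (-0.55+1.24j)], [(-3.49-1.25j), 1.71+3.59j, -2.11+1.50j], [(0.16+3.06j), 2.19-2.45j, 1.82+1.13j]] + [[-1.91-0.37j, 1.74-1.16j, -0.55-1.24j], [(-3.49+1.25j), (1.71-3.59j), (-2.11-1.5j)], [0.16-3.06j, 2.19+2.45j, (1.82-1.13j)]]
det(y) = 40.66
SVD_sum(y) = [[-2.7, 1.99, -1.67], [-5.54, 4.08, -3.42], [-1.33, 0.98, -0.82]] + [[0.01, 0.29, 0.33], [-0.04, -1.19, -1.35], [0.14, 4.35, 4.96]] + [[0.42, 0.33, -0.30], [-0.19, -0.14, 0.13], [-0.08, -0.06, 0.06]]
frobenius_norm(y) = 11.13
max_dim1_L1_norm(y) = 13.16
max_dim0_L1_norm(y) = 10.62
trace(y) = 4.67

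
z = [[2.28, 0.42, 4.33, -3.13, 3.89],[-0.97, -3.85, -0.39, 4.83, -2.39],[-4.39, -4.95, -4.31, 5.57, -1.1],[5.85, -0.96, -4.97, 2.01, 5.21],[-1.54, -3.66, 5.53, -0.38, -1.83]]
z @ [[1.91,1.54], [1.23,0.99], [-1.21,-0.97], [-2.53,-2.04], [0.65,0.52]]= [[10.08, 8.13], [-19.89, -16.02], [-24.07, -19.42], [14.31, 11.49], [-14.36, -11.54]]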